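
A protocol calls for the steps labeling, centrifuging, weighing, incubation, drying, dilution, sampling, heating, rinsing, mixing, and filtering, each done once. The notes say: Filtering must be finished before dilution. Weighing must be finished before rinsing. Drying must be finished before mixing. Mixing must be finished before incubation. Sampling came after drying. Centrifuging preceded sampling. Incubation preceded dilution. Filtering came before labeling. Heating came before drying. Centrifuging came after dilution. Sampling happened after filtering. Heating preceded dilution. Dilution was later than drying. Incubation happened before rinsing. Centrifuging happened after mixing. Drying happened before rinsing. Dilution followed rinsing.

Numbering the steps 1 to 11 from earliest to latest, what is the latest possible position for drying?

Drying must come before centrifuging, dilution, incubation, mixing, rinsing, and sampling — 6 steps forced after it.
Everything else can be placed before drying in some valid order, so drying can sit as late as position 11 − 6 = 5.

5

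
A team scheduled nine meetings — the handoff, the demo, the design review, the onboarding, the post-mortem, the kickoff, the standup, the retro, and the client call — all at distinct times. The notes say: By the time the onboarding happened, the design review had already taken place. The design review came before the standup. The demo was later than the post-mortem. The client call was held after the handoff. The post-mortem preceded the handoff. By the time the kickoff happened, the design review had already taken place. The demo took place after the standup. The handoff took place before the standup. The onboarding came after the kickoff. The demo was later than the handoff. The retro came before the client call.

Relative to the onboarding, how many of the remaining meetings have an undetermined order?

Forced before the onboarding: the design review and the kickoff.
That leaves the client call, the demo, the handoff, the post-mortem, the retro, and the standup with no forced order relative to the onboarding — 6.

6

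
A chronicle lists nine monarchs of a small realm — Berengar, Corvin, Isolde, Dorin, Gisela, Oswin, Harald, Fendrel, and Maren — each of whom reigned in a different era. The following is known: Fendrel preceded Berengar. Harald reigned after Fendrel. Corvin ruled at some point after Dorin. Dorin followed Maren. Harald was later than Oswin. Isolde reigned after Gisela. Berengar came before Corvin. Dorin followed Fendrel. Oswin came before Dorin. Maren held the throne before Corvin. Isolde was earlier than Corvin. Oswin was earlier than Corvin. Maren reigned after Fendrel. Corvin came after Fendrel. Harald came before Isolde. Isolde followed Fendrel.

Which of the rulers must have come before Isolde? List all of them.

Directly stated before Isolde: Fendrel, Gisela, and Harald.
Oswin reaches Isolde via Oswin → Harald → Isolde.
No chain forces Dorin (or any of the others) ahead of Isolde.

Fendrel, Gisela, Harald, Oswin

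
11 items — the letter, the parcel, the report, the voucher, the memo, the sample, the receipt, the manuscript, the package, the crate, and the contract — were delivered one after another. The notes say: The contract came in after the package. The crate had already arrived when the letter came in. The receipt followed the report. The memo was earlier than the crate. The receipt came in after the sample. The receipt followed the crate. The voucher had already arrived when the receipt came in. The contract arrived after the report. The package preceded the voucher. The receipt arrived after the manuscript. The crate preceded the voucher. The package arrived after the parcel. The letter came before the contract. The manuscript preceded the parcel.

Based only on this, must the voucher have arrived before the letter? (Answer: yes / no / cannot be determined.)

No chain of stated constraints runs from the voucher to the letter, and none runs from the letter to the voucher either.
So the relative order of the voucher and the letter is not fixed by the given facts.

cannot be determined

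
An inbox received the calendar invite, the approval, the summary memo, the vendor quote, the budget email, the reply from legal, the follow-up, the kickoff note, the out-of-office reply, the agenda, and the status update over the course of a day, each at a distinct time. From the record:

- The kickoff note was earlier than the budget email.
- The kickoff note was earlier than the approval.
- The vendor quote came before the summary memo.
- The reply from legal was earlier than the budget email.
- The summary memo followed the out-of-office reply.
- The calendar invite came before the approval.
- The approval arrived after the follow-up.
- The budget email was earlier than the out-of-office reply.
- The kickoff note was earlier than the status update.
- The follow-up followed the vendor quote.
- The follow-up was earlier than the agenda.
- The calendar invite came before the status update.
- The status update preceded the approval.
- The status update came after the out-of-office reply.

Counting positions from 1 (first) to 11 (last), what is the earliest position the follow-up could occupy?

The vendor quote must come before the follow-up — 1 forced predecessor.
Nothing else is forced ahead of the follow-up, so its earliest slot is position 1 + 1 = 2.

2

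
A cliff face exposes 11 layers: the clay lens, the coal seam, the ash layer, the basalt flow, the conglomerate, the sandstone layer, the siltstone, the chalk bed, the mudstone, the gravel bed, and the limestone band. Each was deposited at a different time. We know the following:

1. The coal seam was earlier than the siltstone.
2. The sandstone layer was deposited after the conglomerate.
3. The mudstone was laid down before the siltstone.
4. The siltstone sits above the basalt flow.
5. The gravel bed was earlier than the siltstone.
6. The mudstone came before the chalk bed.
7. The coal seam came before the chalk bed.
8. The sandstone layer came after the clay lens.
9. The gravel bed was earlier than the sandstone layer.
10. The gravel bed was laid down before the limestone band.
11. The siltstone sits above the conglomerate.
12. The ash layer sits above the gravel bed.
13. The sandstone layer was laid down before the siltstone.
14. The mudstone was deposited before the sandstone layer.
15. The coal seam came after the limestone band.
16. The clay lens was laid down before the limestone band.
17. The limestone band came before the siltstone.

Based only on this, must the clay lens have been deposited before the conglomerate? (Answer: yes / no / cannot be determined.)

No chain of stated constraints runs from the clay lens to the conglomerate, and none runs from the conglomerate to the clay lens either.
So the relative order of the clay lens and the conglomerate is not fixed by the given facts.

cannot be determined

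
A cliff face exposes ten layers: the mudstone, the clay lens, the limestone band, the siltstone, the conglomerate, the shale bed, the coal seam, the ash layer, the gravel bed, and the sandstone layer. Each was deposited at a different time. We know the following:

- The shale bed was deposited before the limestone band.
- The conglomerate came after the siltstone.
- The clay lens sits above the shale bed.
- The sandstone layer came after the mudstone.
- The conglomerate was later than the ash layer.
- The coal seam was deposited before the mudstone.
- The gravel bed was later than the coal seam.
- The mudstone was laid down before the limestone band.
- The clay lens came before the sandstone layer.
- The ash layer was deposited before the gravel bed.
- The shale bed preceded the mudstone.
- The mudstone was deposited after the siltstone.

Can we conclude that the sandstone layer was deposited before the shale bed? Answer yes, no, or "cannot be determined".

no

Tracing the constraints gives the shale bed → the clay lens → the sandstone layer, so the shale bed must come before the sandstone layer.
That means the sandstone layer cannot be before the shale bed.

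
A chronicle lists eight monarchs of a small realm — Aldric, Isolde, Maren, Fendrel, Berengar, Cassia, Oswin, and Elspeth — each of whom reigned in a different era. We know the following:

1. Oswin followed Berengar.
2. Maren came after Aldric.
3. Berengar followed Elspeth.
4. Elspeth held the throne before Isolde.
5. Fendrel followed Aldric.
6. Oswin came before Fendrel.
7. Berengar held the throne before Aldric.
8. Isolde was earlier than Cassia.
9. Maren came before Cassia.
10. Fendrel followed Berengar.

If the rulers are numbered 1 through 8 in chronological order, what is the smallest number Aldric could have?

Berengar and Elspeth must both come before Aldric — 2 forced predecessors.
Nothing else is forced ahead of Aldric, so their earliest slot is position 2 + 1 = 3.

3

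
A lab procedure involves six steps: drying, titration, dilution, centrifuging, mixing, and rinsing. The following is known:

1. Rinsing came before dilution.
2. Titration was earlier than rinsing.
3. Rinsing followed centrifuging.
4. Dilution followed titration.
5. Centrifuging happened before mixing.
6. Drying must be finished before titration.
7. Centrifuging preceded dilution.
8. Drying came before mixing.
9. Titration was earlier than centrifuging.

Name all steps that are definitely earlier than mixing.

Directly stated before mixing: centrifuging and drying.
Titration reaches mixing via titration → centrifuging → mixing.

centrifuging, drying, titration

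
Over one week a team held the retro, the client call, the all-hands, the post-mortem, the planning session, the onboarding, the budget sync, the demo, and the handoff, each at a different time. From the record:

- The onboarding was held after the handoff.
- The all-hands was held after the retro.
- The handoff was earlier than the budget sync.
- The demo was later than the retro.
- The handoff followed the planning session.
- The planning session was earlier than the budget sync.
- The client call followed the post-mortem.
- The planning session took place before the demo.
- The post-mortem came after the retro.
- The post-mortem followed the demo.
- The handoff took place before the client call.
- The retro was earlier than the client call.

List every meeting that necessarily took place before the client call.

Directly stated before the client call: the handoff, the post-mortem, and the retro.
The demo reaches the client call via the demo → the post-mortem → the client call.
The planning session reaches the client call via the planning session → the handoff → the client call.

the demo, the handoff, the planning session, the post-mortem, the retro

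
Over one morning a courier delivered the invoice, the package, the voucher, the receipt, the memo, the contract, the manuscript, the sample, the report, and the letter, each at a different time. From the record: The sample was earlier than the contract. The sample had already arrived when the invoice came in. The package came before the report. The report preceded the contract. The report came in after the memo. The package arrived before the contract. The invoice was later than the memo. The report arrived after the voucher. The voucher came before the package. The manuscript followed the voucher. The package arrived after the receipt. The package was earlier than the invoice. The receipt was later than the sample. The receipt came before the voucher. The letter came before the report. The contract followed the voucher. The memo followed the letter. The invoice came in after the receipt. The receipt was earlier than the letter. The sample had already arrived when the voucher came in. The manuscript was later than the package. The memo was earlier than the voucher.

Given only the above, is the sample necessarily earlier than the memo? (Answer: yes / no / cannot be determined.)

yes

Chain the constraints: the sample → the receipt → the letter → the memo. Each link is directly stated, so the sample comes before the memo.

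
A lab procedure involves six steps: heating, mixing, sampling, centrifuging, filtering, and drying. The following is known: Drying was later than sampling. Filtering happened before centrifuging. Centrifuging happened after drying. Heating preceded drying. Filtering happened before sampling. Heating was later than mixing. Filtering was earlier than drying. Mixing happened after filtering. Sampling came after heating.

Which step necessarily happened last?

Every other step has a chain of constraints placing it before centrifuging, so centrifuging is last.

centrifuging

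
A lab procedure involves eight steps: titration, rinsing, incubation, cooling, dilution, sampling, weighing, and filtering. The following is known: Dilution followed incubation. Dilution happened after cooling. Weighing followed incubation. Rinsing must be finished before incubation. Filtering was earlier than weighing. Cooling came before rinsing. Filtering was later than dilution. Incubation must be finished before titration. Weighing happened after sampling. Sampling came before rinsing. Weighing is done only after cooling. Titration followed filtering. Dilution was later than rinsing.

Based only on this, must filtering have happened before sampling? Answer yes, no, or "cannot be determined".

no

Tracing the constraints gives sampling → rinsing → dilution → filtering, so sampling must come before filtering.
That means filtering cannot be before sampling.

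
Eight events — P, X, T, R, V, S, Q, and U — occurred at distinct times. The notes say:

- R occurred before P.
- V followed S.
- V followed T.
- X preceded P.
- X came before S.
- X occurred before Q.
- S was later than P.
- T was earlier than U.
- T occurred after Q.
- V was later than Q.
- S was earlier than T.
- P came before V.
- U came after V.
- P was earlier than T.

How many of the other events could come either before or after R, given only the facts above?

Forced after R: P, S, T, U, and V.
That leaves Q and X with no forced order relative to R — 2.

2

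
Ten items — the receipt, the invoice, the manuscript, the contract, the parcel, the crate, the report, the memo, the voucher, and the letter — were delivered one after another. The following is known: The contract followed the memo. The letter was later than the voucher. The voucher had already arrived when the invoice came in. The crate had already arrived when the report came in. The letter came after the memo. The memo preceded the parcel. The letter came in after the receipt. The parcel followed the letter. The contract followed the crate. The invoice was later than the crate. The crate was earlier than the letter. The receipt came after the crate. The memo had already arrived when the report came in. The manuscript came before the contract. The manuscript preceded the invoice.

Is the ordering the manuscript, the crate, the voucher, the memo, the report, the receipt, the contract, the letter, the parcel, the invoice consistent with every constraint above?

Check each stated constraint against the proposed order — e.g. the crate is ahead of the invoice; the manuscript is ahead of the invoice. Every pair is in the required order; nothing is violated.

yes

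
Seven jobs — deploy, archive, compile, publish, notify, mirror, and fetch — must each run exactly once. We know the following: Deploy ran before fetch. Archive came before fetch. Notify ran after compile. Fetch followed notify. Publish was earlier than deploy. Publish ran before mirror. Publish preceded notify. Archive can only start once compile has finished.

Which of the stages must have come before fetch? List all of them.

Directly stated before fetch: archive, deploy, and notify.
Compile reaches fetch via compile → archive → fetch.
Publish reaches fetch via publish → deploy → fetch.
No chain forces mirror ahead of fetch.

archive, compile, deploy, notify, publish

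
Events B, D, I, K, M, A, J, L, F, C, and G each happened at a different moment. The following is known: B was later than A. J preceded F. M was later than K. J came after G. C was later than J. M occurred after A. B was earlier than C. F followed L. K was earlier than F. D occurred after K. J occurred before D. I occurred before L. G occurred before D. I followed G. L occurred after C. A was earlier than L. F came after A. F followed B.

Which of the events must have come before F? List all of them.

A, B, C, G, I, J, K, L

Directly stated before F: A, B, J, K, and L.
C reaches F via C → L → F.
G reaches F via G → J → F.
I reaches F via I → L → F.
No chain forces D (or any of the others) ahead of F.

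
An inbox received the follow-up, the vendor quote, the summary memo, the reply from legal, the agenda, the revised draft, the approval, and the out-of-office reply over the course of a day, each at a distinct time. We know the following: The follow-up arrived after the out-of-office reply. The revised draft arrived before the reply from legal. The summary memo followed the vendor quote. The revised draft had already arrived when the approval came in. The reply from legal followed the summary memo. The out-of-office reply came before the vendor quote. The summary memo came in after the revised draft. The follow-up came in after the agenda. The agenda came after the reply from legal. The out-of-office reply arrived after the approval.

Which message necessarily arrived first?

The revised draft has a chain of constraints placing it before every other message, so the revised draft must be first.

the revised draft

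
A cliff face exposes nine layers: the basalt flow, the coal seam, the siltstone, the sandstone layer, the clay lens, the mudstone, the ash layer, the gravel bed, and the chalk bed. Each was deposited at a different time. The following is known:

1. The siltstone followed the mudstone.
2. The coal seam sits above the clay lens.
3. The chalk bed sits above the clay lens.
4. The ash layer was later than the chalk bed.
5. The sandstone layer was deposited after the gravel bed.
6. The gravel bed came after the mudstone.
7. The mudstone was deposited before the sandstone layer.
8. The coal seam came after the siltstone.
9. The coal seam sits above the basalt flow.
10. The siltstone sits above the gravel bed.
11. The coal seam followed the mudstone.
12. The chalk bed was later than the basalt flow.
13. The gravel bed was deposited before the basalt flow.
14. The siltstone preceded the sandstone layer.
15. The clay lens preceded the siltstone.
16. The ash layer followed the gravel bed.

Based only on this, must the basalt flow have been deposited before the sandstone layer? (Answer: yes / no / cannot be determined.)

cannot be determined

No chain of stated constraints runs from the basalt flow to the sandstone layer, and none runs from the sandstone layer to the basalt flow either.
So the relative order of the basalt flow and the sandstone layer is not fixed by the given facts.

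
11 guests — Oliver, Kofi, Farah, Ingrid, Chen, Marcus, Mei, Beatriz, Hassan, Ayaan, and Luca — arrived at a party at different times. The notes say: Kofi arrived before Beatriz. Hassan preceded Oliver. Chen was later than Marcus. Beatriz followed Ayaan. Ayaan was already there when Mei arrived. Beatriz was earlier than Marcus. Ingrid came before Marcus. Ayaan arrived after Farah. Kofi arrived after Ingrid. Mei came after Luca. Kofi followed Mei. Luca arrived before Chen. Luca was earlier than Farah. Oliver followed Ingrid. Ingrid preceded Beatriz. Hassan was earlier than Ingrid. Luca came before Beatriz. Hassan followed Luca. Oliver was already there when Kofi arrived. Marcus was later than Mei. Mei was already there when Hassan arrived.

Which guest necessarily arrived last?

Every other guest has a chain of constraints placing them before Chen, so Chen is last.

Chen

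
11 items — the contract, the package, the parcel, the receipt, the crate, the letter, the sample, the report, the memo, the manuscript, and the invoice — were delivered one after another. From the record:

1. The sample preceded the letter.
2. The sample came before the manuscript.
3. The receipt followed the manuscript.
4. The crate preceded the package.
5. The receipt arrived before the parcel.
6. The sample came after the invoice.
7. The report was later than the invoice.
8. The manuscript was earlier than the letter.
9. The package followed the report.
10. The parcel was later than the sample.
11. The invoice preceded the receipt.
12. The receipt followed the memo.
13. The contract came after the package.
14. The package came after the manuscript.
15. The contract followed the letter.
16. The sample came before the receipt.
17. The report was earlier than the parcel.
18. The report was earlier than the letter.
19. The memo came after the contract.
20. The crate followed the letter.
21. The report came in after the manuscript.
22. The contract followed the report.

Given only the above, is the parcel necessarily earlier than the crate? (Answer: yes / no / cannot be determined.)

Tracing the constraints gives the crate → the package → the contract → the memo → the receipt → the parcel, so the crate must come before the parcel.
That means the parcel cannot be before the crate.

no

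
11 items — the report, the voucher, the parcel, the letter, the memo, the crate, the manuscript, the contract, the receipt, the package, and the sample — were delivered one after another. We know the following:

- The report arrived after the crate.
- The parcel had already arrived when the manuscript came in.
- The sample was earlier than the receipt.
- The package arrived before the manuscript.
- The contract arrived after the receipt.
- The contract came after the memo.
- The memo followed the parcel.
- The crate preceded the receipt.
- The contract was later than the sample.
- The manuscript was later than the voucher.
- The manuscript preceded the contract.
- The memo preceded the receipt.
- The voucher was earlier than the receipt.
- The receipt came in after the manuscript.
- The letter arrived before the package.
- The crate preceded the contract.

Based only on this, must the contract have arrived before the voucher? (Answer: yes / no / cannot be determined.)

no

Tracing the constraints gives the voucher → the manuscript → the contract, so the voucher must come before the contract.
That means the contract cannot be before the voucher.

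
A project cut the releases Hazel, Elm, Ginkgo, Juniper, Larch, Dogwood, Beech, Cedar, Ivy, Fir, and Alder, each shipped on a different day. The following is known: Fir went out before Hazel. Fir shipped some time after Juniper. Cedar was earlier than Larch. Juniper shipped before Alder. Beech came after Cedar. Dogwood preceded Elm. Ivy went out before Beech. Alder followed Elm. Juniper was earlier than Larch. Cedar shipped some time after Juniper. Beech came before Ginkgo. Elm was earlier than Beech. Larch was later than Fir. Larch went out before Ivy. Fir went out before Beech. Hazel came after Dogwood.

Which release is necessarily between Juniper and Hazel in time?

Fir

Tracing the constraints gives Juniper → Fir → Hazel, so Fir sits after Juniper and before Hazel.
No other release is forced both after Juniper and before Hazel.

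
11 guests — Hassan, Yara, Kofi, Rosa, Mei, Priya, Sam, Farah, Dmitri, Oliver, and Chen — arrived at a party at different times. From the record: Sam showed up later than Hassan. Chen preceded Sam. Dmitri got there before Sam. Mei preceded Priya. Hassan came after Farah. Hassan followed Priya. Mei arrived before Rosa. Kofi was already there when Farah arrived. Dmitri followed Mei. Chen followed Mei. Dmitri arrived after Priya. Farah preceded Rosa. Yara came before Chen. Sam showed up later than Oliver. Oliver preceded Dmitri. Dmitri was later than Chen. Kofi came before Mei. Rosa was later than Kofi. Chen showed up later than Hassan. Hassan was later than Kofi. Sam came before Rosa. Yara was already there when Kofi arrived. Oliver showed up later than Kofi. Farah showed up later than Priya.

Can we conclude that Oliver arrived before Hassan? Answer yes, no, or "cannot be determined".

No chain of stated constraints runs from Oliver to Hassan, and none runs from Hassan to Oliver either.
So the relative order of Oliver and Hassan is not fixed by the given facts.

cannot be determined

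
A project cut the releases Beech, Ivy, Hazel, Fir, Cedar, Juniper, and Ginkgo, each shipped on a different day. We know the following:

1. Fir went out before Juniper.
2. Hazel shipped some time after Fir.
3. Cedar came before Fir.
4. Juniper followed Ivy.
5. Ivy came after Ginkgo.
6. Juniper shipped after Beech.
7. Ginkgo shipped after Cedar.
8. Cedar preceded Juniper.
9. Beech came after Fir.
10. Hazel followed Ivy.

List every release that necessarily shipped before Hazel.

Directly stated before Hazel: Fir and Ivy.
Cedar reaches Hazel via Cedar → Fir → Hazel.
Ginkgo reaches Hazel via Ginkgo → Ivy → Hazel.

Cedar, Fir, Ginkgo, Ivy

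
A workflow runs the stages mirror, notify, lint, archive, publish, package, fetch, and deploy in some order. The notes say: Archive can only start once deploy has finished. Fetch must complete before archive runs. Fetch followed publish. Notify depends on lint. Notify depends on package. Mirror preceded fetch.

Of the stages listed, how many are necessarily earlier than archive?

Directly stated before archive: deploy and fetch.
Mirror reaches archive via mirror → fetch → archive.
Publish reaches archive via publish → fetch → archive.
No chain forces package (or any of the others) ahead of archive.
That's deploy, fetch, mirror, and publish — 4 in all.

4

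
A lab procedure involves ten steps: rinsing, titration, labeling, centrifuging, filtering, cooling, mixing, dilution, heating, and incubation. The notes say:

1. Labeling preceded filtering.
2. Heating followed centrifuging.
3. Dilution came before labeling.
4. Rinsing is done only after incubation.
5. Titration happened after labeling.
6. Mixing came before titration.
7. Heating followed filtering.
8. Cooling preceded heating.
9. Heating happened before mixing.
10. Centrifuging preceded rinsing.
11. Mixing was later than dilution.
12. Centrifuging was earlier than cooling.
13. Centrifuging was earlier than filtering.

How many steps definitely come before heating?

Directly stated before heating: centrifuging, cooling, and filtering.
Dilution reaches heating via dilution → labeling → filtering → heating.
Labeling reaches heating via labeling → filtering → heating.
No chain forces rinsing (or any of the others) ahead of heating.
That's centrifuging, cooling, dilution, filtering, and labeling — 5 in all.

5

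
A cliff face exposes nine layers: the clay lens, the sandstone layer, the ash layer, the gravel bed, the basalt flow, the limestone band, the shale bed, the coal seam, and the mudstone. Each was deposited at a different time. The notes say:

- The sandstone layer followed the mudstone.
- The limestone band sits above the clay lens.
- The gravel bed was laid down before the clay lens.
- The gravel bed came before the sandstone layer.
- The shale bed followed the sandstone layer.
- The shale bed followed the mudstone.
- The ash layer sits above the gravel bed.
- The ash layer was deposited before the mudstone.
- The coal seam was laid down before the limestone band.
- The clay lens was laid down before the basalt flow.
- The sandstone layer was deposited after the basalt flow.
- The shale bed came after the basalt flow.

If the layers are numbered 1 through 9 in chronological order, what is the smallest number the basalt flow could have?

The clay lens and the gravel bed must both come before the basalt flow — 2 forced predecessors.
Nothing else is forced ahead of the basalt flow, so its earliest slot is position 2 + 1 = 3.

3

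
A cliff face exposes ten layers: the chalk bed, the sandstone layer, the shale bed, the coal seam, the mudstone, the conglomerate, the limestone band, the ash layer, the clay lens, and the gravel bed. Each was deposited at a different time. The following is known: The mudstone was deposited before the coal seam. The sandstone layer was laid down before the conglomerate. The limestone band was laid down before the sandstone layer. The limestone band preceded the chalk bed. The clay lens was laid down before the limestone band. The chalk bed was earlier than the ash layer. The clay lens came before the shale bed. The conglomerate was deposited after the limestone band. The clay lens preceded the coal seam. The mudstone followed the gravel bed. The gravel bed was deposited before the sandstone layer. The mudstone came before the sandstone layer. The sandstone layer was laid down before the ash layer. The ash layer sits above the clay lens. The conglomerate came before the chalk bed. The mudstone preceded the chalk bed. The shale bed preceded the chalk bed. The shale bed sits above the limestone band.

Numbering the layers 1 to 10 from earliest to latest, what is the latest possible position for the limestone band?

The limestone band must come before the ash layer, the chalk bed, the conglomerate, the sandstone layer, and the shale bed — 5 layers forced after it.
Everything else can be placed before the limestone band in some valid order, so the limestone band can sit as late as position 10 − 5 = 5.

5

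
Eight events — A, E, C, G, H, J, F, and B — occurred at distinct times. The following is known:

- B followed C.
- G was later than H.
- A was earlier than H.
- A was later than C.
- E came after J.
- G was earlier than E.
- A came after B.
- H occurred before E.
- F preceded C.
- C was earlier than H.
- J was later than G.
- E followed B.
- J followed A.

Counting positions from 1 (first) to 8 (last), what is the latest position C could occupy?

2

C must come before A, B, E, G, H, and J — 6 events forced after it.
Everything else can be placed before C in some valid order, so C can sit as late as position 8 − 6 = 2.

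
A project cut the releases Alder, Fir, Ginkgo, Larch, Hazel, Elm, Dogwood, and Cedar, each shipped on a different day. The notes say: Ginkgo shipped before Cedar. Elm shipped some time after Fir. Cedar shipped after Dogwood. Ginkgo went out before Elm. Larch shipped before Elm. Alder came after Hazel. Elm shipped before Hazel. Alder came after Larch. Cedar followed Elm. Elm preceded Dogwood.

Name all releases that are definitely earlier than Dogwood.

Elm, Fir, Ginkgo, Larch

Directly stated before Dogwood: Elm.
Fir reaches Dogwood via Fir → Elm → Dogwood.
Ginkgo reaches Dogwood via Ginkgo → Elm → Dogwood.
Larch reaches Dogwood via Larch → Elm → Dogwood.
No chain forces Hazel (or any of the others) ahead of Dogwood.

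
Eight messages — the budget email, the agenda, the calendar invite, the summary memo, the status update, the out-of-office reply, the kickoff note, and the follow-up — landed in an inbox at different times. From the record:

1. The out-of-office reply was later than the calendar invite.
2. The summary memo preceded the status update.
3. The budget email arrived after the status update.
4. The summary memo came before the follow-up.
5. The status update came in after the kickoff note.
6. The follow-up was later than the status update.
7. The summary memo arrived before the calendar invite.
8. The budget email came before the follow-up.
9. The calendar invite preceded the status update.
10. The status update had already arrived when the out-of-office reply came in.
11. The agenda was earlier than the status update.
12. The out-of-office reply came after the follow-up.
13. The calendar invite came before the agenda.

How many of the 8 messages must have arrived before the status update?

4

Directly stated before the status update: the agenda, the calendar invite, the kickoff note, and the summary memo.
No chain forces the out-of-office reply (or any of the others) ahead of the status update.
That's the agenda, the calendar invite, the kickoff note, and the summary memo — 4 in all.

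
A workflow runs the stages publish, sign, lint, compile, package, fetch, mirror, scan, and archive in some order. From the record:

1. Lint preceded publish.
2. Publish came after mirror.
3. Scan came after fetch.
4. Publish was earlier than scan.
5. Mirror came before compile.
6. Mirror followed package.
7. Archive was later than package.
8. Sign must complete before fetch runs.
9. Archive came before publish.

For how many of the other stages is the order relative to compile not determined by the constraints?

6

Forced before compile: mirror and package.
That leaves archive, fetch, lint, publish, scan, and sign with no forced order relative to compile — 6.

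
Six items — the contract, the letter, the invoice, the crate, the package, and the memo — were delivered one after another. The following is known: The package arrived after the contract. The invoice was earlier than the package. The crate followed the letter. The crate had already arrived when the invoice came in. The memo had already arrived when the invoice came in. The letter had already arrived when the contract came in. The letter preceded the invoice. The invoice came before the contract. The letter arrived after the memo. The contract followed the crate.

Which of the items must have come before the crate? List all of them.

Directly stated before the crate: the letter.
The memo reaches the crate via the memo → the letter → the crate.
No chain forces the invoice (or any of the others) ahead of the crate.

the letter, the memo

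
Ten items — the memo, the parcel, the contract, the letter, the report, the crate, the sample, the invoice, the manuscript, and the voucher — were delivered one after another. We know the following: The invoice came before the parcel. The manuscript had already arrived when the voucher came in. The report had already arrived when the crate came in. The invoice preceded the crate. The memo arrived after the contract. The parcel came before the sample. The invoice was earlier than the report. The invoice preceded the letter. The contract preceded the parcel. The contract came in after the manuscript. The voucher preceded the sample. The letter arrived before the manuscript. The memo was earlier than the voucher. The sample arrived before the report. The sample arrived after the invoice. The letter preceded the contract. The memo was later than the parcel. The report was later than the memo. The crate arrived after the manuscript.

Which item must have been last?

the crate

Every other item has a chain of constraints placing it before the crate, so the crate is last.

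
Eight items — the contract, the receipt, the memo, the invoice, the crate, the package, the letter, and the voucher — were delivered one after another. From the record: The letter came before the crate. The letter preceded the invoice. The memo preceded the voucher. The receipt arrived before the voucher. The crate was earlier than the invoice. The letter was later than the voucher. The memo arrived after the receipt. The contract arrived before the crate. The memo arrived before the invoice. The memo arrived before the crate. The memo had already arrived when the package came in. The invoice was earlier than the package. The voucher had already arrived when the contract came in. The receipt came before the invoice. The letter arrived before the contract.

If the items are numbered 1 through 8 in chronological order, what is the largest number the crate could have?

6

The crate must come before the invoice and the package — 2 items forced after it.
Everything else can be placed before the crate in some valid order, so the crate can sit as late as position 8 − 2 = 6.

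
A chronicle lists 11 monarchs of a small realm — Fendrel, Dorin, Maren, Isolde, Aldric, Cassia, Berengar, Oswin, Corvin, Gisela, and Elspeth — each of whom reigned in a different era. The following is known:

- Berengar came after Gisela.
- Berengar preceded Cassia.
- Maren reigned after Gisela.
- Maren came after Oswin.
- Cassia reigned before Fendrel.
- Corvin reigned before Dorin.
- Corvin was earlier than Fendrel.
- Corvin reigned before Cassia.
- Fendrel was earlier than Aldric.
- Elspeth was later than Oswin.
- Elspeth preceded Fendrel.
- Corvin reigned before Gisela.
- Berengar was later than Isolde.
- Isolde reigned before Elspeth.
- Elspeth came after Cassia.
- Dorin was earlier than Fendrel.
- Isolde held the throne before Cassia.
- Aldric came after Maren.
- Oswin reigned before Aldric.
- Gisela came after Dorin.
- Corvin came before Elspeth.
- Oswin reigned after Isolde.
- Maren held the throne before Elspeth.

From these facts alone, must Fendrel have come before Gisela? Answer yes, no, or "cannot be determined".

no

Tracing the constraints gives Gisela → Berengar → Cassia → Fendrel, so Gisela must come before Fendrel.
That means Fendrel cannot be before Gisela.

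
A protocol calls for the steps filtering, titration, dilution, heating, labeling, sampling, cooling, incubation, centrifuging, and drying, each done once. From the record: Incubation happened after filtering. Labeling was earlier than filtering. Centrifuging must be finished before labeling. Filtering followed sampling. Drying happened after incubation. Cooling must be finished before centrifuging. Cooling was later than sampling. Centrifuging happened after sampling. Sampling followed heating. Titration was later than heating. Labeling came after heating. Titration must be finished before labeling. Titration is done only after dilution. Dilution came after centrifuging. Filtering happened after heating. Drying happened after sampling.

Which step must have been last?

drying

Every other step has a chain of constraints placing it before drying, so drying is last.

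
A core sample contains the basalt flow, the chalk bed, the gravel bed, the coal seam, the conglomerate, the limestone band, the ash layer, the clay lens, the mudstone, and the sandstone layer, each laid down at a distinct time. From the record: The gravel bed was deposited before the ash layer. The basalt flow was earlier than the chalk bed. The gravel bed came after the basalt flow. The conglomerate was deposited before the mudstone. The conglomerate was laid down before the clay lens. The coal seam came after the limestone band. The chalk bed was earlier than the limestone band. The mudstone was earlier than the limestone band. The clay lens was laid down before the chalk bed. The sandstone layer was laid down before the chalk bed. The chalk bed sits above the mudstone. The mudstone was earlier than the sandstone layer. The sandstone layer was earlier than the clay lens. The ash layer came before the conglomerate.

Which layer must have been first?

The basalt flow has a chain of constraints placing it before every other layer, so the basalt flow must be first.

the basalt flow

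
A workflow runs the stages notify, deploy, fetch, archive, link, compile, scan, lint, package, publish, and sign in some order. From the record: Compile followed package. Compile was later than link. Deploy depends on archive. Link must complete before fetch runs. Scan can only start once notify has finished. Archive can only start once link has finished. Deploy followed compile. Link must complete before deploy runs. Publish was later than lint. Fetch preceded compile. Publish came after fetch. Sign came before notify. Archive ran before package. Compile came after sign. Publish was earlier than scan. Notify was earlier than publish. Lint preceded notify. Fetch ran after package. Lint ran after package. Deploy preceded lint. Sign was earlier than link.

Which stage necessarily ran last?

scan

Every other stage has a chain of constraints placing it before scan, so scan is last.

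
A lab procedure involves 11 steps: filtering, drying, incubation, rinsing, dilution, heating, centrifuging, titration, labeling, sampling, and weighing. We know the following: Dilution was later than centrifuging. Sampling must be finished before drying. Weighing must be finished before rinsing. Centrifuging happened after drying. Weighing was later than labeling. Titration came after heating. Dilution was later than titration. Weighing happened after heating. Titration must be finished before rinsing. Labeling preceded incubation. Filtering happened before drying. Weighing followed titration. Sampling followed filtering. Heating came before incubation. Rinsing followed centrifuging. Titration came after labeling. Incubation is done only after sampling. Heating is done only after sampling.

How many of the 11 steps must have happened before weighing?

Directly stated before weighing: heating, labeling, and titration.
Filtering reaches weighing via filtering → sampling → heating → weighing.
Sampling reaches weighing via sampling → heating → weighing.
No chain forces rinsing (or any of the others) ahead of weighing.
That's filtering, heating, labeling, sampling, and titration — 5 in all.

5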